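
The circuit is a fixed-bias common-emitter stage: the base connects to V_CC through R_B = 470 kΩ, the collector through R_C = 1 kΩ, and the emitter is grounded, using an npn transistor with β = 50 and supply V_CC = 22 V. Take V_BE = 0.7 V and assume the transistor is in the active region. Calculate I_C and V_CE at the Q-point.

I_C ≈ 2.3 mA, V_CE ≈ 20 V

Base loop: V_CC = I_B·R_B + V_BE, so I_B = (22 − 0.7)/470 kΩ = 0.0453 mA.
In the active region I_C = β·I_B = 50 × 0.0453 = 2.27 mA.
Collector loop: V_CE = V_CC − I_C·R_C = 22 − 2.27×1 = 19.7 V.
Since V_CE = 19.7 V > V_CE(sat) ≈ 0.2 V, the transistor is in the active region as assumed.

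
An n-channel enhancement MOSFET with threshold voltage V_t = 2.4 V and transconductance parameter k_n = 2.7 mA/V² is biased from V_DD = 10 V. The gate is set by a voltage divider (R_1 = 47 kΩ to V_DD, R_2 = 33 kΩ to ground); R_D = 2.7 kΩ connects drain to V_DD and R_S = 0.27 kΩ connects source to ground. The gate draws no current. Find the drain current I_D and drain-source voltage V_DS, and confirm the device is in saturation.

V_G = V_DD·R_2/(R_1+R_2) = 10×33/80 = 4.12 V.
Assume saturation: I_D = (k_n/2)(V_GS − V_t)² with V_GS = V_G − I_D·R_S = 4.12 − 0.27·I_D.
Substituting gives 0.0984·I_D² − 2.26·I_D + 4.02 = 0, with roots I_D = 1.94 or 21 mA.
The root I_D = 21 mA gives V_GS = -1.54 V ≤ V_t, so take I_D = 1.94 mA.
Then V_GS = 3.6 V and V_DS = V_DD − I_D(R_D+R_S) = 10 − 1.94×2.97 = 4.23 V.
Saturation requires V_DS ≥ V_GS − V_t = 1.2 V; 4.23 ≥ 1.2 ✓.

I_D ≈ 1.9 mA, V_DS ≈ 4.2 V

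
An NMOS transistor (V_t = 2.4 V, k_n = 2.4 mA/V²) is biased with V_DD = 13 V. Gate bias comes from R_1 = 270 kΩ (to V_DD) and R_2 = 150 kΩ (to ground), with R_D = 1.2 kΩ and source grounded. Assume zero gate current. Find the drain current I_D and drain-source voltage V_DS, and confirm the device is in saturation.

V_G = V_DD·R_2/(R_1+R_2) = 13×150/420 = 4.64 V. With the source grounded, V_GS = V_G = 4.64 V.
Assume saturation: I_D = (k_n/2)(V_GS − V_t)² = (2.4/2)×(4.64 − 2.4)² = 1.2×2.24² = 6.04 mA.
V_DS = V_DD − I_D·R_D = 13 − 6.04×1.2 = 5.76 V.
Saturation requires V_DS ≥ V_GS − V_t = 2.24 V; 5.76 ≥ 2.24 ✓.

I_D ≈ 6 mA, V_DS ≈ 5.8 V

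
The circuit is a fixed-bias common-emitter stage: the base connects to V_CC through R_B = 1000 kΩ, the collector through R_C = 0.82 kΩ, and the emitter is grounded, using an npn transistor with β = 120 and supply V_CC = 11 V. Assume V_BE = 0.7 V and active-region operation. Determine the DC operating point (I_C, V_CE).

Base loop: V_CC = I_B·R_B + V_BE, so I_B = (11 − 0.7)/1000 kΩ = 0.0103 mA.
In the active region I_C = β·I_B = 120 × 0.0103 = 1.24 mA.
Collector loop: V_CE = V_CC − I_C·R_C = 11 − 1.24×0.82 = 9.99 V.
Since V_CE = 9.99 V > V_CE(sat) ≈ 0.2 V, the transistor is in the active region as assumed.

I_C ≈ 1.2 mA, V_CE ≈ 10 V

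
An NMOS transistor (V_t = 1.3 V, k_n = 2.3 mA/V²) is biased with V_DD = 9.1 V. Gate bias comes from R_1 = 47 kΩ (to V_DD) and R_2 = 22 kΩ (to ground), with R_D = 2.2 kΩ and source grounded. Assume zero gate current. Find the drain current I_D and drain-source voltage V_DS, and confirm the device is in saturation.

I_D ≈ 2.9 mA, V_DS ≈ 2.6 V

V_G = V_DD·R_2/(R_1+R_2) = 9.1×22/69 = 2.9 V. With the source grounded, V_GS = V_G = 2.9 V.
Assume saturation: I_D = (k_n/2)(V_GS − V_t)² = (2.3/2)×(2.9 − 1.3)² = 1.15×1.6² = 2.95 mA.
V_DS = V_DD − I_D·R_D = 9.1 − 2.95×2.2 = 2.61 V.
Saturation requires V_DS ≥ V_GS − V_t = 1.6 V; 2.61 ≥ 1.6 ✓.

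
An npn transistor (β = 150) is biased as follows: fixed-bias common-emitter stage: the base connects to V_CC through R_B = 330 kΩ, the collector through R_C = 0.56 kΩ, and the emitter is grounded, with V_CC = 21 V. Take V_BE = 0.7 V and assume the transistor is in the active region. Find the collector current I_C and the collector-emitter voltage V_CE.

Base loop: V_CC = I_B·R_B + V_BE, so I_B = (21 − 0.7)/330 kΩ = 0.0615 mA.
In the active region I_C = β·I_B = 150 × 0.0615 = 9.23 mA.
Collector loop: V_CE = V_CC − I_C·R_C = 21 − 9.23×0.56 = 15.8 V.
Since V_CE = 15.8 V > V_CE(sat) ≈ 0.2 V, the transistor is in the active region as assumed.

I_C ≈ 9.2 mA, V_CE ≈ 16 V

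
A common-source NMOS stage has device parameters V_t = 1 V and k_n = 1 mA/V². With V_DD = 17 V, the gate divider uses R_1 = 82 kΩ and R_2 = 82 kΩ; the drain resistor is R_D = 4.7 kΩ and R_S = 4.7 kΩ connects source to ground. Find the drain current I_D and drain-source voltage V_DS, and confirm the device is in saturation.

V_G = V_DD·R_2/(R_1+R_2) = 17×82/164 = 8.5 V.
Assume saturation: I_D = (k_n/2)(V_GS − V_t)² with V_GS = V_G − I_D·R_S = 8.5 − 4.7·I_D.
Substituting gives 11·I_D² − 36.2·I_D + 28.1 = 0, with roots I_D = 1.26 or 2.02 mA.
The root I_D = 2.02 mA gives V_GS = -1.01 V ≤ V_t, so take I_D = 1.26 mA.
Then V_GS = 2.59 V and V_DS = V_DD − I_D(R_D+R_S) = 17 − 1.26×9.4 = 5.17 V.
Saturation requires V_DS ≥ V_GS − V_t = 1.59 V; 5.17 ≥ 1.59 ✓.

I_D ≈ 1.3 mA, V_DS ≈ 5.2 V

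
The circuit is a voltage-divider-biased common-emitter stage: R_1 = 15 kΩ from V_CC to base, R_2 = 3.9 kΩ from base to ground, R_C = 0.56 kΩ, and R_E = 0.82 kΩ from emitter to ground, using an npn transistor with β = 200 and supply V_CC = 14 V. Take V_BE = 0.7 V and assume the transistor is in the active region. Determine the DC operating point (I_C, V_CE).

Thevenize the base divider: V_Th = V_CC·R_2/(R_1+R_2) = 14×3.9/18.9 = 2.89 V, R_Th = R_1‖R_2 = 3.1 kΩ.
Base-emitter loop: V_Th = I_B·R_Th + V_BE + (β+1)I_B·R_E, so I_B = (2.89 − 0.7) / (3.1 + 201×0.82) = 0.013 mA.
I_C = β·I_B = 200×0.013 = 2.61 mA, and I_E = (β+1)I_B = 2.62 mA.
V_CE = V_CC − I_C·R_C − I_E·R_E = 14 − 2.61×0.56 − 2.62×0.82 = 10.4 V.
V_CE = 10.4 V > 0.2 V confirms active-region operation.

I_C ≈ 2.6 mA, V_CE ≈ 10 V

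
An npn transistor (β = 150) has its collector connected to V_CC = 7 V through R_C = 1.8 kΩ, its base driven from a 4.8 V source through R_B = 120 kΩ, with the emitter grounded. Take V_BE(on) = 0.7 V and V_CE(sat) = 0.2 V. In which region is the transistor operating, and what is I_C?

Assume active: I_B = (4.8 − 0.7)/120 = 0.0342 mA, giving I_C = β·I_B = 5.12 mA.
But then V_CE = 7 − 5.12×1.8 = -2.22 V < V_CE(sat) = 0.2 V — impossible in the active region.
So the transistor is saturated. With V_CE = 0.2 V, I_C = (V_CC − 0.2)/R_C = 6.8/1.8 = 3.78 mA.
Check: β·I_B = 5.12 mA > I_C = 3.78 mA, confirming saturation.

saturation; I_C ≈ 3.8 mA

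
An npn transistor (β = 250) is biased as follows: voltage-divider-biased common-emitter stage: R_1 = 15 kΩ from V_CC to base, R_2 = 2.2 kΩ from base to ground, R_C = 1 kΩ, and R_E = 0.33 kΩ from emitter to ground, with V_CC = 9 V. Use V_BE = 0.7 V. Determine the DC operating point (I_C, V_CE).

Thevenize the base divider: V_Th = V_CC·R_2/(R_1+R_2) = 9×2.2/17.2 = 1.15 V, R_Th = R_1‖R_2 = 1.92 kΩ.
Base-emitter loop: V_Th = I_B·R_Th + V_BE + (β+1)I_B·R_E, so I_B = (1.15 − 0.7) / (1.92 + 251×0.33) = 0.00532 mA.
I_C = β·I_B = 250×0.00532 = 1.33 mA, and I_E = (β+1)I_B = 1.34 mA.
V_CE = V_CC − I_C·R_C − I_E·R_E = 9 − 1.33×1 − 1.34×0.33 = 7.23 V.
V_CE = 7.23 V > 0.2 V confirms active-region operation.

I_C ≈ 1.3 mA, V_CE ≈ 7.2 V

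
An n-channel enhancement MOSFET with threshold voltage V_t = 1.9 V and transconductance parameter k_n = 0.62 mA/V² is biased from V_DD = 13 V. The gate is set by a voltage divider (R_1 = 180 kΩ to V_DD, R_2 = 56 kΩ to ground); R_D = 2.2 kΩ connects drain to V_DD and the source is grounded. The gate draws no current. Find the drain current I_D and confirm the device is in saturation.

I_D ≈ 0.44 mA

V_G = V_DD·R_2/(R_1+R_2) = 13×56/236 = 3.08 V. With the source grounded, V_GS = V_G = 3.08 V.
Assume saturation: I_D = (k_n/2)(V_GS − V_t)² = (0.62/2)×(3.08 − 1.9)² = 0.31×1.18² = 0.435 mA.
V_DS = V_DD − I_D·R_D = 13 − 0.435×2.2 = 12 V.
Saturation requires V_DS ≥ V_GS − V_t = 1.18 V; 12 ≥ 1.18 ✓.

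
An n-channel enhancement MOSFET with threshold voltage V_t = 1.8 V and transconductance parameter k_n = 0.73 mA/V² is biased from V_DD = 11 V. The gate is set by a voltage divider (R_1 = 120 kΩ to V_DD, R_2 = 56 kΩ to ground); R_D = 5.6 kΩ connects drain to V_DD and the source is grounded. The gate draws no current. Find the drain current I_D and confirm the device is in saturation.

V_G = V_DD·R_2/(R_1+R_2) = 11×56/176 = 3.5 V. With the source grounded, V_GS = V_G = 3.5 V.
Assume saturation: I_D = (k_n/2)(V_GS − V_t)² = (0.73/2)×(3.5 − 1.8)² = 0.365×1.7² = 1.05 mA.
V_DS = V_DD − I_D·R_D = 11 − 1.05×5.6 = 5.09 V.
Saturation requires V_DS ≥ V_GS − V_t = 1.7 V; 5.09 ≥ 1.7 ✓.

I_D ≈ 1.1 mA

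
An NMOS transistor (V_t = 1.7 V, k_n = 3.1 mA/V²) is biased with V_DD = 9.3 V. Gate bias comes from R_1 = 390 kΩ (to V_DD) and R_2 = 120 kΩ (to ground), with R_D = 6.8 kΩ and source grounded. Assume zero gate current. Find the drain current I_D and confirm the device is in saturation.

I_D ≈ 0.37 mA

V_G = V_DD·R_2/(R_1+R_2) = 9.3×120/510 = 2.19 V. With the source grounded, V_GS = V_G = 2.19 V.
Assume saturation: I_D = (k_n/2)(V_GS − V_t)² = (3.1/2)×(2.19 − 1.7)² = 1.55×0.488² = 0.369 mA.
V_DS = V_DD − I_D·R_D = 9.3 − 0.369×6.8 = 6.79 V.
Saturation requires V_DS ≥ V_GS − V_t = 0.488 V; 6.79 ≥ 0.488 ✓.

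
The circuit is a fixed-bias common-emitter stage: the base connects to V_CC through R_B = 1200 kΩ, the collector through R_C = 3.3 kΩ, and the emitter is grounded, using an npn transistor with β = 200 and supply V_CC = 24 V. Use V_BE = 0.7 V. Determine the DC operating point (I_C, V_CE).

Base loop: V_CC = I_B·R_B + V_BE, so I_B = (24 − 0.7)/1200 kΩ = 0.0194 mA.
In the active region I_C = β·I_B = 200 × 0.0194 = 3.88 mA.
Collector loop: V_CE = V_CC − I_C·R_C = 24 − 3.88×3.3 = 11.2 V.
Since V_CE = 11.2 V > V_CE(sat) ≈ 0.2 V, the transistor is in the active region as assumed.

I_C ≈ 3.9 mA, V_CE ≈ 11 V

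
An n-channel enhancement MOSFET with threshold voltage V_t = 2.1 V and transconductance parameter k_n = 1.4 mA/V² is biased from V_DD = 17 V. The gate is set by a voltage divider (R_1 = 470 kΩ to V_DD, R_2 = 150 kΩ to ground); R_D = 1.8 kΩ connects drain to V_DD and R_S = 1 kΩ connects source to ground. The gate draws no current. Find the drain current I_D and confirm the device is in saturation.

V_G = V_DD·R_2/(R_1+R_2) = 17×150/620 = 4.11 V.
Assume saturation: I_D = (k_n/2)(V_GS − V_t)² with V_GS = V_G − I_D·R_S = 4.11 − 1·I_D.
Substituting gives 0.7·I_D² − 3.82·I_D + 2.84 = 0, with roots I_D = 0.887 or 4.57 mA.
The root I_D = 4.57 mA gives V_GS = -0.454 V ≤ V_t, so take I_D = 0.887 mA.
Then V_GS = 3.23 V and V_DS = V_DD − I_D(R_D+R_S) = 17 − 0.887×2.8 = 14.5 V.
Saturation requires V_DS ≥ V_GS − V_t = 1.13 V; 14.5 ≥ 1.13 ✓.

I_D ≈ 0.89 mA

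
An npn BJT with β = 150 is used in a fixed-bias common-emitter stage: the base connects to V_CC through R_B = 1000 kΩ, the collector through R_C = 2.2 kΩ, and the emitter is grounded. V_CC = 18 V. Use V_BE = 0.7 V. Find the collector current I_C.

Base loop: V_CC = I_B·R_B + V_BE, so I_B = (18 − 0.7)/1000 kΩ = 0.0173 mA.
In the active region I_C = β·I_B = 150 × 0.0173 = 2.59 mA.
Collector loop: V_CE = V_CC − I_C·R_C = 18 − 2.59×2.2 = 12.3 V.
Since V_CE = 12.3 V > V_CE(sat) ≈ 0.2 V, the transistor is in the active region as assumed.

I_C ≈ 2.6 mA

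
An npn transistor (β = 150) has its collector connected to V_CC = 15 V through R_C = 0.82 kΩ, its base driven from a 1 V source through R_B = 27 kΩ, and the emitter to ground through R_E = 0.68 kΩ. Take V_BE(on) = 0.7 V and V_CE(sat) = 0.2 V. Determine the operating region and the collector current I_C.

active; I_C ≈ 0.35 mA

Assume active. Base-emitter loop: I_B = (V_BB − V_BE)/(R_B + (β+1)R_E) = (1 − 0.7)/(27 + 151×0.68) = 0.00231 mA.
I_C = β·I_B = 150×0.00231 = 0.347 mA.
V_CE = V_CC − I_C·R_C − I_E·R_E = 15 − 0.347×0.82 − 0.349×0.68 = 14.5 V > V_CE(sat), so the active-region assumption holds.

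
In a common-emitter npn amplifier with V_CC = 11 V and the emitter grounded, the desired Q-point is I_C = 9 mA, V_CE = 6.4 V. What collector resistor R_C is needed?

Collector loop: V_CC = I_C·R_C + V_CE.
R_C = (V_CC − V_CE)/I_C = (11 − 6.4)/9 = 0.511 kΩ.

R_C ≈ 0.51 kΩ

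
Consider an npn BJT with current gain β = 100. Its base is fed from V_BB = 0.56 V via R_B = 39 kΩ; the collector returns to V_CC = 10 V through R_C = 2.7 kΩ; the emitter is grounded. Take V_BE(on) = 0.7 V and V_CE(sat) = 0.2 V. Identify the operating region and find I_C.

cutoff; I_C ≈ 0

V_BB = 0.56 V ≤ V_BE(on) = 0.7 V, so the base-emitter junction is not forward biased.
The transistor is in cutoff: I_B = I_C = 0.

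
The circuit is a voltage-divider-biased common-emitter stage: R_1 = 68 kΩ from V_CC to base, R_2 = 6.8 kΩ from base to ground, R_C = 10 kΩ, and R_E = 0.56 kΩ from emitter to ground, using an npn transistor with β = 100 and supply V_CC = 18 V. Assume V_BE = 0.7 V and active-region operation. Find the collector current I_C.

Thevenize the base divider: V_Th = V_CC·R_2/(R_1+R_2) = 18×6.8/74.8 = 1.64 V, R_Th = R_1‖R_2 = 6.18 kΩ.
Base-emitter loop: V_Th = I_B·R_Th + V_BE + (β+1)I_B·R_E, so I_B = (1.64 − 0.7) / (6.18 + 101×0.56) = 0.0149 mA.
I_C = β·I_B = 100×0.0149 = 1.49 mA, and I_E = (β+1)I_B = 1.51 mA.
V_CE = V_CC − I_C·R_C − I_E·R_E = 18 − 1.49×10 − 1.51×0.56 = 2.23 V.
V_CE = 2.23 V > 0.2 V confirms active-region operation.

I_C ≈ 1.5 mA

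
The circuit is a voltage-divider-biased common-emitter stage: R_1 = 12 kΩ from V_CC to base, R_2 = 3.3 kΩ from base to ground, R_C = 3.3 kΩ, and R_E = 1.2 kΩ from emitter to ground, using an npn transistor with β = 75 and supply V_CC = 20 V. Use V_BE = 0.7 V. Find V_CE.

V_CE ≈ 6.9 V

Thevenize the base divider: V_Th = V_CC·R_2/(R_1+R_2) = 20×3.3/15.3 = 4.31 V, R_Th = R_1‖R_2 = 2.59 kΩ.
Base-emitter loop: V_Th = I_B·R_Th + V_BE + (β+1)I_B·R_E, so I_B = (4.31 − 0.7) / (2.59 + 76×1.2) = 0.0385 mA.
I_C = β·I_B = 75×0.0385 = 2.89 mA, and I_E = (β+1)I_B = 2.93 mA.
V_CE = V_CC − I_C·R_C − I_E·R_E = 20 − 2.89×3.3 − 2.93×1.2 = 6.95 V.
V_CE = 6.95 V > 0.2 V confirms active-region operation.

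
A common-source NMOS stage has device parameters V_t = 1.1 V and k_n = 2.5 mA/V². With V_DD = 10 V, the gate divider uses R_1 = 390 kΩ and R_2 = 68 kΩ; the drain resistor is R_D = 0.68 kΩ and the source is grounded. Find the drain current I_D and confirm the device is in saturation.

I_D ≈ 0.19 mA

V_G = V_DD·R_2/(R_1+R_2) = 10×68/458 = 1.48 V. With the source grounded, V_GS = V_G = 1.48 V.
Assume saturation: I_D = (k_n/2)(V_GS − V_t)² = (2.5/2)×(1.48 − 1.1)² = 1.25×0.385² = 0.185 mA.
V_DS = V_DD − I_D·R_D = 10 − 0.185×0.68 = 9.87 V.
Saturation requires V_DS ≥ V_GS − V_t = 0.385 V; 9.87 ≥ 0.385 ✓.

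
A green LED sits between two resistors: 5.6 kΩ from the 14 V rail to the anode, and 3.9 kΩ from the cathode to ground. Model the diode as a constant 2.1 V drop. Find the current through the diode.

I ≈ 1.3 mA

The two resistors are in series with the diode, so KVL gives 14 = I·5.6 + 2.1 + I·3.9.
I = (14 − 2.1) / (5.6 + 3.9) kΩ = 11.9 / 9.5 = 1.25 mA.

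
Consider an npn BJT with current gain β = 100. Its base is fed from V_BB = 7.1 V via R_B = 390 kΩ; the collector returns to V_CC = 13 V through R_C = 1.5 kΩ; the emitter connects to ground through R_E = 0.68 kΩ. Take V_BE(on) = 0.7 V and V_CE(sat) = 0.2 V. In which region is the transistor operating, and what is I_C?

Assume active. Base-emitter loop: I_B = (V_BB − V_BE)/(R_B + (β+1)R_E) = (7.1 − 0.7)/(390 + 101×0.68) = 0.014 mA.
I_C = β·I_B = 100×0.014 = 1.4 mA.
V_CE = V_CC − I_C·R_C − I_E·R_E = 13 − 1.4×1.5 − 1.41×0.68 = 9.95 V > V_CE(sat), so the active-region assumption holds.

active; I_C ≈ 1.4 mA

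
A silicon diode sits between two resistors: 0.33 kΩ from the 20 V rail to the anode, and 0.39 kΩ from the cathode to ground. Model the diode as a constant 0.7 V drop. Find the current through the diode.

The two resistors are in series with the diode, so KVL gives 20 = I·0.33 + 0.7 + I·0.39.
I = (20 − 0.7) / (0.33 + 0.39) kΩ = 19.3 / 0.72 = 26.8 mA.

I ≈ 27 mA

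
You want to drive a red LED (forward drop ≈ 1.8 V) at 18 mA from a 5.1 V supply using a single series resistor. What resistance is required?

R ≈ 0.18 kΩ

The resistor drops V_S − V_D = 5.1 − 1.8 = 3.3 V at 18 mA.
R = 3.3 V / 18 mA = 0.183 kΩ.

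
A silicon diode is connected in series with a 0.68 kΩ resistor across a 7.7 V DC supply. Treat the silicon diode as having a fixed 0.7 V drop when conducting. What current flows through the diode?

KVL around the loop: 7.7 = V_D + I·R = 0.7 + I × 0.68 kΩ.
So I = (7.7 − 0.7) / 0.68 kΩ = 7 / 0.68 = 10.3 mA.

I ≈ 10 mA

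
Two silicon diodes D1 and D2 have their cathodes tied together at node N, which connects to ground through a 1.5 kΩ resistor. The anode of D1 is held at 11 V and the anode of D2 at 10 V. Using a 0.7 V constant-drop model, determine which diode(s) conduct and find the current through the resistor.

Assume both conduct. Then node N would need to be at both 11−0.7 = 10.3 V and 10−0.7 = 9.3 V, which is impossible.
Assume only D1 conducts: V_N = 11 − 0.7 = 10.3 V, so I_R = 10.3/1.5 = 6.87 mA.
Check D2: its anode-to-cathode voltage is 10 − 10.3 = -0.3 V < 0.7 V, so it is off. The assumption is consistent.

Only D1 conducts; I_R ≈ 6.9 mA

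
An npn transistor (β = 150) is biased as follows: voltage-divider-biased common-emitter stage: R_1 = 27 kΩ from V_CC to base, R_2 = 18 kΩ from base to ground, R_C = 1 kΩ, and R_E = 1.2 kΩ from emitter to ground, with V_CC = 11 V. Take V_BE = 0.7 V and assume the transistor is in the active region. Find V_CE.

V_CE ≈ 4.6 V

Thevenize the base divider: V_Th = V_CC·R_2/(R_1+R_2) = 11×18/45 = 4.4 V, R_Th = R_1‖R_2 = 10.8 kΩ.
Base-emitter loop: V_Th = I_B·R_Th + V_BE + (β+1)I_B·R_E, so I_B = (4.4 − 0.7) / (10.8 + 151×1.2) = 0.0193 mA.
I_C = β·I_B = 150×0.0193 = 2.89 mA, and I_E = (β+1)I_B = 2.91 mA.
V_CE = V_CC − I_C·R_C − I_E·R_E = 11 − 2.89×1 − 2.91×1.2 = 4.62 V.
V_CE = 4.62 V > 0.2 V confirms active-region operation.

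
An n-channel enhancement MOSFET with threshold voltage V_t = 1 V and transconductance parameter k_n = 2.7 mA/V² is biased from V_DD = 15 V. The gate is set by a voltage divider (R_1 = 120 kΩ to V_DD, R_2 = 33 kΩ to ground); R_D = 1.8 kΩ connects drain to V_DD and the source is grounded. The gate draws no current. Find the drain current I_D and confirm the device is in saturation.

I_D ≈ 6.7 mA

V_G = V_DD·R_2/(R_1+R_2) = 15×33/153 = 3.24 V. With the source grounded, V_GS = V_G = 3.24 V.
Assume saturation: I_D = (k_n/2)(V_GS − V_t)² = (2.7/2)×(3.24 − 1)² = 1.35×2.24² = 6.75 mA.
V_DS = V_DD − I_D·R_D = 15 − 6.75×1.8 = 2.86 V.
Saturation requires V_DS ≥ V_GS − V_t = 2.24 V; 2.86 ≥ 2.24 ✓.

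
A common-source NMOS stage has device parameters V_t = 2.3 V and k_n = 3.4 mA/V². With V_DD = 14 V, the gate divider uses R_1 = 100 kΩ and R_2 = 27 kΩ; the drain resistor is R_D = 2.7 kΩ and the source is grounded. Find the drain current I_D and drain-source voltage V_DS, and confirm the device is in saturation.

V_G = V_DD·R_2/(R_1+R_2) = 14×27/127 = 2.98 V. With the source grounded, V_GS = V_G = 2.98 V.
Assume saturation: I_D = (k_n/2)(V_GS − V_t)² = (3.4/2)×(2.98 − 2.3)² = 1.7×0.676² = 0.778 mA.
V_DS = V_DD − I_D·R_D = 14 − 0.778×2.7 = 11.9 V.
Saturation requires V_DS ≥ V_GS − V_t = 0.676 V; 11.9 ≥ 0.676 ✓.

I_D ≈ 0.78 mA, V_DS ≈ 12 V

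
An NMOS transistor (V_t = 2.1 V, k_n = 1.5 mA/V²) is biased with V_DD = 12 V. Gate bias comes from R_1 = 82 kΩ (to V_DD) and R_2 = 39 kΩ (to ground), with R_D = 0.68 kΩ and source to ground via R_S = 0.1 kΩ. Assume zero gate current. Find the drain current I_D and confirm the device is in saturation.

V_G = V_DD·R_2/(R_1+R_2) = 12×39/121 = 3.87 V.
Assume saturation: I_D = (k_n/2)(V_GS − V_t)² with V_GS = V_G − I_D·R_S = 3.87 − 0.1·I_D.
Substituting gives 0.0075·I_D² − 1.27·I_D + 2.34 = 0, with roots I_D = 1.87 or 167 mA.
The root I_D = 167 mA gives V_GS = -12.8 V ≤ V_t, so take I_D = 1.87 mA.
Then V_GS = 3.68 V and V_DS = V_DD − I_D(R_D+R_S) = 12 − 1.87×0.78 = 10.5 V.
Saturation requires V_DS ≥ V_GS − V_t = 1.58 V; 10.5 ≥ 1.58 ✓.

I_D ≈ 1.9 mA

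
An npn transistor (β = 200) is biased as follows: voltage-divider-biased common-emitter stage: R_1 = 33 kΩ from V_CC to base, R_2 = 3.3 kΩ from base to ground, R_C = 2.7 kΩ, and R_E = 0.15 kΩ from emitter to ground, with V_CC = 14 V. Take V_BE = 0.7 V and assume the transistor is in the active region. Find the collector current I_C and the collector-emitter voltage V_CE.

I_C ≈ 3.5 mA, V_CE ≈ 4.1 V

Thevenize the base divider: V_Th = V_CC·R_2/(R_1+R_2) = 14×3.3/36.3 = 1.27 V, R_Th = R_1‖R_2 = 3 kΩ.
Base-emitter loop: V_Th = I_B·R_Th + V_BE + (β+1)I_B·R_E, so I_B = (1.27 − 0.7) / (3 + 201×0.15) = 0.0173 mA.
I_C = β·I_B = 200×0.0173 = 3.46 mA, and I_E = (β+1)I_B = 3.47 mA.
V_CE = V_CC − I_C·R_C − I_E·R_E = 14 − 3.46×2.7 − 3.47×0.15 = 4.15 V.
V_CE = 4.15 V > 0.2 V confirms active-region operation.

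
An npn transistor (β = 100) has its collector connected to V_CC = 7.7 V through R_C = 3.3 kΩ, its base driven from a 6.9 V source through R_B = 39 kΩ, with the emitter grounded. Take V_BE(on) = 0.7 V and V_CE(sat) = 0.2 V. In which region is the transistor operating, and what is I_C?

saturation; I_C ≈ 2.3 mA

Assume active: I_B = (6.9 − 0.7)/39 = 0.159 mA, giving I_C = β·I_B = 15.9 mA.
But then V_CE = 7.7 − 15.9×3.3 = -44.8 V < V_CE(sat) = 0.2 V — impossible in the active region.
So the transistor is saturated. With V_CE = 0.2 V, I_C = (V_CC − 0.2)/R_C = 7.5/3.3 = 2.27 mA.
Check: β·I_B = 15.9 mA > I_C = 2.27 mA, confirming saturation.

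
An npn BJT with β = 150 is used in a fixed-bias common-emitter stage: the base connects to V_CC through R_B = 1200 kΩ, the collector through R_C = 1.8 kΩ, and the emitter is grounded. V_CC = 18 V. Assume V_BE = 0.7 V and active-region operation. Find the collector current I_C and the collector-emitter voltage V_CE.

Base loop: V_CC = I_B·R_B + V_BE, so I_B = (18 − 0.7)/1200 kΩ = 0.0144 mA.
In the active region I_C = β·I_B = 150 × 0.0144 = 2.16 mA.
Collector loop: V_CE = V_CC − I_C·R_C = 18 − 2.16×1.8 = 14.1 V.
Since V_CE = 14.1 V > V_CE(sat) ≈ 0.2 V, the transistor is in the active region as assumed.

I_C ≈ 2.2 mA, V_CE ≈ 14 V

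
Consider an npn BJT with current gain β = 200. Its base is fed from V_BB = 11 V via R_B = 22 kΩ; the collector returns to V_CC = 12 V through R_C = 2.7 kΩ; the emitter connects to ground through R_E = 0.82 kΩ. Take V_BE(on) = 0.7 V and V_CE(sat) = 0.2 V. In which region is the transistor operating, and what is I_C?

saturation; I_C ≈ 3.3 mA

Assume active: I_B = (11 − 0.7)/(22 + 201×0.82) = 0.0551 mA, I_C = β·I_B = 11 mA.
Then V_CE = 12 − 11×2.7 − 11.1×0.82 = -26.9 V < 0.2 V — the active assumption fails.
Re-solve with V_CE = 0.2 V. KCL at the emitter: V_E/R_E = (V_BB−0.7−V_E)/R_B + (V_CC−0.2−V_E)/R_C, giving V_E = 2.96 V.
I_C = (V_CC − 0.2 − V_E)/R_C = (11.8 − 2.96)/2.7 = 3.27 mA.
Check: I_B = (10.3 − 2.96)/22 = 0.334 mA, and β·I_B = 66.7 mA > I_C, confirming saturation.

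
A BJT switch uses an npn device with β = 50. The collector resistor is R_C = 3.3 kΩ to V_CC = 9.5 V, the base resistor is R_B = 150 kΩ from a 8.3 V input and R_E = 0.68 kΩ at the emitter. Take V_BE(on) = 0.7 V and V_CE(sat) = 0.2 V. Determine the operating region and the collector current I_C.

active; I_C ≈ 2.1 mA

Assume active. Base-emitter loop: I_B = (V_BB − V_BE)/(R_B + (β+1)R_E) = (8.3 − 0.7)/(150 + 51×0.68) = 0.0412 mA.
I_C = β·I_B = 50×0.0412 = 2.06 mA.
V_CE = V_CC − I_C·R_C − I_E·R_E = 9.5 − 2.06×3.3 − 2.1×0.68 = 1.28 V > V_CE(sat), so the active-region assumption holds.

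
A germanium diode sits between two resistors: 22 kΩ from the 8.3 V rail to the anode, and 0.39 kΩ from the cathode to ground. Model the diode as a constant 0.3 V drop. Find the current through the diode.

The two resistors are in series with the diode, so KVL gives 8.3 = I·22 + 0.3 + I·0.39.
I = (8.3 − 0.3) / (22 + 0.39) kΩ = 8 / 22.4 = 0.357 mA.

I ≈ 0.36 mA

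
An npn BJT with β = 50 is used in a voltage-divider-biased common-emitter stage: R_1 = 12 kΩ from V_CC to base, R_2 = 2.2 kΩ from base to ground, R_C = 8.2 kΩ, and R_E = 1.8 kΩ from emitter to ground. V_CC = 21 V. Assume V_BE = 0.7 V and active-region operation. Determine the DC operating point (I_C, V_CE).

I_C ≈ 1.4 mA, V_CE ≈ 7.3 V

Thevenize the base divider: V_Th = V_CC·R_2/(R_1+R_2) = 21×2.2/14.2 = 3.25 V, R_Th = R_1‖R_2 = 1.86 kΩ.
Base-emitter loop: V_Th = I_B·R_Th + V_BE + (β+1)I_B·R_E, so I_B = (3.25 − 0.7) / (1.86 + 51×1.8) = 0.0273 mA.
I_C = β·I_B = 50×0.0273 = 1.36 mA, and I_E = (β+1)I_B = 1.39 mA.
V_CE = V_CC − I_C·R_C − I_E·R_E = 21 − 1.36×8.2 − 1.39×1.8 = 7.32 V.
V_CE = 7.32 V > 0.2 V confirms active-region operation.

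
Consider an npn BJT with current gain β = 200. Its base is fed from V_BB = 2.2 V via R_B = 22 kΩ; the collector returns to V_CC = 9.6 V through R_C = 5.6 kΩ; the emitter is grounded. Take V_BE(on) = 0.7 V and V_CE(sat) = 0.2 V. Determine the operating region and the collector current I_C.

saturation; I_C ≈ 1.7 mA

Assume active: I_B = (2.2 − 0.7)/22 = 0.0682 mA, giving I_C = β·I_B = 13.6 mA.
But then V_CE = 9.6 − 13.6×5.6 = -66.8 V < V_CE(sat) = 0.2 V — impossible in the active region.
So the transistor is saturated. With V_CE = 0.2 V, I_C = (V_CC − 0.2)/R_C = 9.4/5.6 = 1.68 mA.
Check: β·I_B = 13.6 mA > I_C = 1.68 mA, confirming saturation.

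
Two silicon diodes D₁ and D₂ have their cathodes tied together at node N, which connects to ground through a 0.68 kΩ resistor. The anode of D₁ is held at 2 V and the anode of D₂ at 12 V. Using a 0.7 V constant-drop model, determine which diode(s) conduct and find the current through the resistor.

Only D₂ conducts; I_R ≈ 17 mA

Assume both conduct. Then node N would need to be at both 2−0.7 = 1.3 V and 12−0.7 = 11.3 V, which is impossible.
Assume only D₂ conducts: V_N = 12 − 0.7 = 11.3 V, so I_R = 11.3/0.68 = 16.6 mA.
Check D₁: its anode-to-cathode voltage is 2 − 11.3 = -9.3 V < 0.7 V, so it is off. The assumption is consistent.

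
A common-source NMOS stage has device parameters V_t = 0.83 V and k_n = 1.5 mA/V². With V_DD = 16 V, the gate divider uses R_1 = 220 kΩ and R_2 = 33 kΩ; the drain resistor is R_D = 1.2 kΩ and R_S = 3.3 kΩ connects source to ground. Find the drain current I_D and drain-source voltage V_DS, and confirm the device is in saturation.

I_D ≈ 0.22 mA, V_DS ≈ 15 V

V_G = V_DD·R_2/(R_1+R_2) = 16×33/253 = 2.09 V.
Assume saturation: I_D = (k_n/2)(V_GS − V_t)² with V_GS = V_G − I_D·R_S = 2.09 − 3.3·I_D.
Substituting gives 8.17·I_D² − 7.22·I_D + 1.18 = 0, with roots I_D = 0.218 or 0.667 mA.
The root I_D = 0.667 mA gives V_GS = -0.113 V ≤ V_t, so take I_D = 0.218 mA.
Then V_GS = 1.37 V and V_DS = V_DD − I_D(R_D+R_S) = 16 − 0.218×4.5 = 15 V.
Saturation requires V_DS ≥ V_GS − V_t = 0.539 V; 15 ≥ 0.539 ✓.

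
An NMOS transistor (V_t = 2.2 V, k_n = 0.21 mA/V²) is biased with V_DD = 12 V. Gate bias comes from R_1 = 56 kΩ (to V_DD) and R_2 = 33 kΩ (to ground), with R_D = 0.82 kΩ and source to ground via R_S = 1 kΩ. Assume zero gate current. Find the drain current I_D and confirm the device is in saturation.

I_D ≈ 0.37 mA

V_G = V_DD·R_2/(R_1+R_2) = 12×33/89 = 4.45 V.
Assume saturation: I_D = (k_n/2)(V_GS − V_t)² with V_GS = V_G − I_D·R_S = 4.45 − 1·I_D.
Substituting gives 0.105·I_D² − 1.47·I_D + 0.531 = 0, with roots I_D = 0.371 or 13.7 mA.
The root I_D = 13.7 mA gives V_GS = -9.2 V ≤ V_t, so take I_D = 0.371 mA.
Then V_GS = 4.08 V and V_DS = V_DD − I_D(R_D+R_S) = 12 − 0.371×1.82 = 11.3 V.
Saturation requires V_DS ≥ V_GS − V_t = 1.88 V; 11.3 ≥ 1.88 ✓.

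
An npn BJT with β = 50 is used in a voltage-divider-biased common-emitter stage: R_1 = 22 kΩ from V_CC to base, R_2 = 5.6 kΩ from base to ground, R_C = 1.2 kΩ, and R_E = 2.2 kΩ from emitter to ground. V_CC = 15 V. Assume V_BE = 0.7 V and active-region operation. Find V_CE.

V_CE ≈ 12 V

Thevenize the base divider: V_Th = V_CC·R_2/(R_1+R_2) = 15×5.6/27.6 = 3.04 V, R_Th = R_1‖R_2 = 4.46 kΩ.
Base-emitter loop: V_Th = I_B·R_Th + V_BE + (β+1)I_B·R_E, so I_B = (3.04 − 0.7) / (4.46 + 51×2.2) = 0.0201 mA.
I_C = β·I_B = 50×0.0201 = 1 mA, and I_E = (β+1)I_B = 1.02 mA.
V_CE = V_CC − I_C·R_C − I_E·R_E = 15 − 1×1.2 − 1.02×2.2 = 11.5 V.
V_CE = 11.5 V > 0.2 V confirms active-region operation.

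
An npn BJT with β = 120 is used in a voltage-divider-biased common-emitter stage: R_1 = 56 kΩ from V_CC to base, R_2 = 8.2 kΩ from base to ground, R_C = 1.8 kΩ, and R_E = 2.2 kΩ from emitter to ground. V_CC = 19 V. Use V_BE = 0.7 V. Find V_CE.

V_CE ≈ 16 V

Thevenize the base divider: V_Th = V_CC·R_2/(R_1+R_2) = 19×8.2/64.2 = 2.43 V, R_Th = R_1‖R_2 = 7.15 kΩ.
Base-emitter loop: V_Th = I_B·R_Th + V_BE + (β+1)I_B·R_E, so I_B = (2.43 − 0.7) / (7.15 + 121×2.2) = 0.00632 mA.
I_C = β·I_B = 120×0.00632 = 0.758 mA, and I_E = (β+1)I_B = 0.764 mA.
V_CE = V_CC − I_C·R_C − I_E·R_E = 19 − 0.758×1.8 − 0.764×2.2 = 16 V.
V_CE = 16 V > 0.2 V confirms active-region operation.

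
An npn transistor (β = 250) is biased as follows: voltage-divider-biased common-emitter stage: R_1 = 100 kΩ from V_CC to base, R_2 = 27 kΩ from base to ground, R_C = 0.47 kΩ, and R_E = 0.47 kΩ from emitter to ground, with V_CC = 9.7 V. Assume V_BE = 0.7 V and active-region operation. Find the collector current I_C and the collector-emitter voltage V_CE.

I_C ≈ 2.4 mA, V_CE ≈ 7.4 V

Thevenize the base divider: V_Th = V_CC·R_2/(R_1+R_2) = 9.7×27/127 = 2.06 V, R_Th = R_1‖R_2 = 21.3 kΩ.
Base-emitter loop: V_Th = I_B·R_Th + V_BE + (β+1)I_B·R_E, so I_B = (2.06 − 0.7) / (21.3 + 251×0.47) = 0.00978 mA.
I_C = β·I_B = 250×0.00978 = 2.45 mA, and I_E = (β+1)I_B = 2.46 mA.
V_CE = V_CC − I_C·R_C − I_E·R_E = 9.7 − 2.45×0.47 − 2.46×0.47 = 7.4 V.
V_CE = 7.4 V > 0.2 V confirms active-region operation.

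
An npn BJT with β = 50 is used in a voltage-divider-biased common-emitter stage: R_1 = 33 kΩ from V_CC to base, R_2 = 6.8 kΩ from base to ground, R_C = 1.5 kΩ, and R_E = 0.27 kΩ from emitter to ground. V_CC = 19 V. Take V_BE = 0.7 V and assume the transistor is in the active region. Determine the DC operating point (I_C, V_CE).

Thevenize the base divider: V_Th = V_CC·R_2/(R_1+R_2) = 19×6.8/39.8 = 3.25 V, R_Th = R_1‖R_2 = 5.64 kΩ.
Base-emitter loop: V_Th = I_B·R_Th + V_BE + (β+1)I_B·R_E, so I_B = (3.25 − 0.7) / (5.64 + 51×0.27) = 0.131 mA.
I_C = β·I_B = 50×0.131 = 6.56 mA, and I_E = (β+1)I_B = 6.69 mA.
V_CE = V_CC − I_C·R_C − I_E·R_E = 19 − 6.56×1.5 − 6.69×0.27 = 7.35 V.
V_CE = 7.35 V > 0.2 V confirms active-region operation.

I_C ≈ 6.6 mA, V_CE ≈ 7.4 V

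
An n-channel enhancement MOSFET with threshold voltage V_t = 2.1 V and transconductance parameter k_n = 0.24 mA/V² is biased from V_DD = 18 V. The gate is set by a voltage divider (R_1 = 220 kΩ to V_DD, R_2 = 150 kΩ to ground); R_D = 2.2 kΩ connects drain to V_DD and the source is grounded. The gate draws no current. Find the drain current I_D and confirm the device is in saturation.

I_D ≈ 3.2 mA

V_G = V_DD·R_2/(R_1+R_2) = 18×150/370 = 7.3 V. With the source grounded, V_GS = V_G = 7.3 V.
Assume saturation: I_D = (k_n/2)(V_GS − V_t)² = (0.24/2)×(7.3 − 2.1)² = 0.12×5.2² = 3.24 mA.
V_DS = V_DD − I_D·R_D = 18 − 3.24×2.2 = 10.9 V.
Saturation requires V_DS ≥ V_GS − V_t = 5.2 V; 10.9 ≥ 5.2 ✓.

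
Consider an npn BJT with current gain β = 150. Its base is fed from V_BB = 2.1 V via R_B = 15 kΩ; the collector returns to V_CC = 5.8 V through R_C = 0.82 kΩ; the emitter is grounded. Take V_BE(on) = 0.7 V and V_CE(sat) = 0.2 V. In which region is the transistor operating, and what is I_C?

saturation; I_C ≈ 6.8 mA

Assume active: I_B = (2.1 − 0.7)/15 = 0.0933 mA, giving I_C = β·I_B = 14 mA.
But then V_CE = 5.8 − 14×0.82 = -5.68 V < V_CE(sat) = 0.2 V — impossible in the active region.
So the transistor is saturated. With V_CE = 0.2 V, I_C = (V_CC − 0.2)/R_C = 5.6/0.82 = 6.83 mA.
Check: β·I_B = 14 mA > I_C = 6.83 mA, confirming saturation.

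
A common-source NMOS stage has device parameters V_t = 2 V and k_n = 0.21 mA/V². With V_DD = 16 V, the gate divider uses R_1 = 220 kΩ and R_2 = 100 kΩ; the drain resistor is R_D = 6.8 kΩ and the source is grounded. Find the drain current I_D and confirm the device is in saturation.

V_G = V_DD·R_2/(R_1+R_2) = 16×100/320 = 5 V. With the source grounded, V_GS = V_G = 5 V.
Assume saturation: I_D = (k_n/2)(V_GS − V_t)² = (0.21/2)×(5 − 2)² = 0.105×3² = 0.945 mA.
V_DS = V_DD − I_D·R_D = 16 − 0.945×6.8 = 9.57 V.
Saturation requires V_DS ≥ V_GS − V_t = 3 V; 9.57 ≥ 3 ✓.

I_D ≈ 0.95 mA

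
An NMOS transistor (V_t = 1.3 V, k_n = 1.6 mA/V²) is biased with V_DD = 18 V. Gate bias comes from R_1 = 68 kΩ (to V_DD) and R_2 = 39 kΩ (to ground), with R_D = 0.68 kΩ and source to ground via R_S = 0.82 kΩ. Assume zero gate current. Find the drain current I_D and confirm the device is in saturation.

I_D ≈ 3.8 mA

V_G = V_DD·R_2/(R_1+R_2) = 18×39/107 = 6.56 V.
Assume saturation: I_D = (k_n/2)(V_GS − V_t)² with V_GS = V_G − I_D·R_S = 6.56 − 0.82·I_D.
Substituting gives 0.538·I_D² − 7.9·I_D + 22.1 = 0, with roots I_D = 3.77 or 10.9 mA.
The root I_D = 10.9 mA gives V_GS = -2.39 V ≤ V_t, so take I_D = 3.77 mA.
Then V_GS = 3.47 V and V_DS = V_DD − I_D(R_D+R_S) = 18 − 3.77×1.5 = 12.3 V.
Saturation requires V_DS ≥ V_GS − V_t = 2.17 V; 12.3 ≥ 2.17 ✓.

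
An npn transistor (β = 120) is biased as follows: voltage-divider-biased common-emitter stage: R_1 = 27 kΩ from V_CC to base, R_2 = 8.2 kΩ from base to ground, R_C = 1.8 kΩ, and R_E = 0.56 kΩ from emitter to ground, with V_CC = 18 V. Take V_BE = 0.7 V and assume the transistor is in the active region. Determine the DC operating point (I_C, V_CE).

Thevenize the base divider: V_Th = V_CC·R_2/(R_1+R_2) = 18×8.2/35.2 = 4.19 V, R_Th = R_1‖R_2 = 6.29 kΩ.
Base-emitter loop: V_Th = I_B·R_Th + V_BE + (β+1)I_B·R_E, so I_B = (4.19 − 0.7) / (6.29 + 121×0.56) = 0.0472 mA.
I_C = β·I_B = 120×0.0472 = 5.66 mA, and I_E = (β+1)I_B = 5.71 mA.
V_CE = V_CC − I_C·R_C − I_E·R_E = 18 − 5.66×1.8 − 5.71×0.56 = 4.61 V.
V_CE = 4.61 V > 0.2 V confirms active-region operation.

I_C ≈ 5.7 mA, V_CE ≈ 4.6 V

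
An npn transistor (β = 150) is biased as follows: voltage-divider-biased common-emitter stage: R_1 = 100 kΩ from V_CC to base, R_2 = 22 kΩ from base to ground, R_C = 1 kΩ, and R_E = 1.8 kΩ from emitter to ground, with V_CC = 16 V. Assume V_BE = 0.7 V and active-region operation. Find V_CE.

V_CE ≈ 13 V

Thevenize the base divider: V_Th = V_CC·R_2/(R_1+R_2) = 16×22/122 = 2.89 V, R_Th = R_1‖R_2 = 18 kΩ.
Base-emitter loop: V_Th = I_B·R_Th + V_BE + (β+1)I_B·R_E, so I_B = (2.89 − 0.7) / (18 + 151×1.8) = 0.00754 mA.
I_C = β·I_B = 150×0.00754 = 1.13 mA, and I_E = (β+1)I_B = 1.14 mA.
V_CE = V_CC − I_C·R_C − I_E·R_E = 16 − 1.13×1 − 1.14×1.8 = 12.8 V.
V_CE = 12.8 V > 0.2 V confirms active-region operation.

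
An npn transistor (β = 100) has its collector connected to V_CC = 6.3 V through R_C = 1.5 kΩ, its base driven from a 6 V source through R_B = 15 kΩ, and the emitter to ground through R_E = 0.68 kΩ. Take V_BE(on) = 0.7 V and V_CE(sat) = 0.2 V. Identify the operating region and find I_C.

saturation; I_C ≈ 2.7 mA

Assume active: I_B = (6 − 0.7)/(15 + 101×0.68) = 0.0633 mA, I_C = β·I_B = 6.33 mA.
Then V_CE = 6.3 − 6.33×1.5 − 6.4×0.68 = -7.55 V < 0.2 V — the active assumption fails.
Re-solve with V_CE = 0.2 V. KCL at the emitter: V_E/R_E = (V_BB−0.7−V_E)/R_B + (V_CC−0.2−V_E)/R_C, giving V_E = 2.01 V.
I_C = (V_CC − 0.2 − V_E)/R_C = (6.1 − 2.01)/1.5 = 2.73 mA.
Check: I_B = (5.3 − 2.01)/15 = 0.22 mA, and β·I_B = 22 mA > I_C, confirming saturation.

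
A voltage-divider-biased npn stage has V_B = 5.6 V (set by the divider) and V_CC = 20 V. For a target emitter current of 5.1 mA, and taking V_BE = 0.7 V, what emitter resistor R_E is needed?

R_E ≈ 0.96 kΩ

V_E = V_B − V_BE = 5.6 − 0.7 = 4.9 V.
R_E = V_E / I_E = 4.9 / 5.1 = 0.961 kΩ.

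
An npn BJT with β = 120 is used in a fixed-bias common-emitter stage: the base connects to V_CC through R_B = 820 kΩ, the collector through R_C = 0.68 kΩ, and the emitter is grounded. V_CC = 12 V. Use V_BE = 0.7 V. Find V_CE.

Base loop: V_CC = I_B·R_B + V_BE, so I_B = (12 − 0.7)/820 kΩ = 0.0138 mA.
In the active region I_C = β·I_B = 120 × 0.0138 = 1.65 mA.
Collector loop: V_CE = V_CC − I_C·R_C = 12 − 1.65×0.68 = 10.9 V.
Since V_CE = 10.9 V > V_CE(sat) ≈ 0.2 V, the transistor is in the active region as assumed.

V_CE ≈ 11 V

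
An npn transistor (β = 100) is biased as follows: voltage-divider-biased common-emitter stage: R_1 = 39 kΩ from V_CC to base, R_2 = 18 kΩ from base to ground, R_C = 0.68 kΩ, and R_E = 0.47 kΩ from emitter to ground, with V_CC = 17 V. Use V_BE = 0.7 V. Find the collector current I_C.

I_C ≈ 7.8 mA

Thevenize the base divider: V_Th = V_CC·R_2/(R_1+R_2) = 17×18/57 = 5.37 V, R_Th = R_1‖R_2 = 12.3 kΩ.
Base-emitter loop: V_Th = I_B·R_Th + V_BE + (β+1)I_B·R_E, so I_B = (5.37 − 0.7) / (12.3 + 101×0.47) = 0.0781 mA.
I_C = β·I_B = 100×0.0781 = 7.81 mA, and I_E = (β+1)I_B = 7.89 mA.
V_CE = V_CC − I_C·R_C − I_E·R_E = 17 − 7.81×0.68 − 7.89×0.47 = 7.98 V.
V_CE = 7.98 V > 0.2 V confirms active-region operation.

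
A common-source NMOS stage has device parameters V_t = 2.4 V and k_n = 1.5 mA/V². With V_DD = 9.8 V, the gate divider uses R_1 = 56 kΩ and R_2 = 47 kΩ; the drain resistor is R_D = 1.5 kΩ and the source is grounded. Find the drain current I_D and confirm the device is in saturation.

V_G = V_DD·R_2/(R_1+R_2) = 9.8×47/103 = 4.47 V. With the source grounded, V_GS = V_G = 4.47 V.
Assume saturation: I_D = (k_n/2)(V_GS − V_t)² = (1.5/2)×(4.47 − 2.4)² = 0.75×2.07² = 3.22 mA.
V_DS = V_DD − I_D·R_D = 9.8 − 3.22×1.5 = 4.97 V.
Saturation requires V_DS ≥ V_GS − V_t = 2.07 V; 4.97 ≥ 2.07 ✓.

I_D ≈ 3.2 mA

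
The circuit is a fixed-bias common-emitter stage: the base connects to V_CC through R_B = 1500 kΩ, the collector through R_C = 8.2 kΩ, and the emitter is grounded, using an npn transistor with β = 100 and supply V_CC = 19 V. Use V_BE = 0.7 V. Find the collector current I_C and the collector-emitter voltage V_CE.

Base loop: V_CC = I_B·R_B + V_BE, so I_B = (19 − 0.7)/1500 kΩ = 0.0122 mA.
In the active region I_C = β·I_B = 100 × 0.0122 = 1.22 mA.
Collector loop: V_CE = V_CC − I_C·R_C = 19 − 1.22×8.2 = 9 V.
Since V_CE = 9 V > V_CE(sat) ≈ 0.2 V, the transistor is in the active region as assumed.

I_C ≈ 1.2 mA, V_CE ≈ 9 V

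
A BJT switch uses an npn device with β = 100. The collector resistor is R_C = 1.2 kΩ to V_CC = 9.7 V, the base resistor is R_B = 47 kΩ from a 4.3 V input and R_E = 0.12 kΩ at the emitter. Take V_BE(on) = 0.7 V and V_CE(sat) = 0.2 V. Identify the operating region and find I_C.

active; I_C ≈ 6.1 mA

Assume active. Base-emitter loop: I_B = (V_BB − V_BE)/(R_B + (β+1)R_E) = (4.3 − 0.7)/(47 + 101×0.12) = 0.0609 mA.
I_C = β·I_B = 100×0.0609 = 6.09 mA.
V_CE = V_CC − I_C·R_C − I_E·R_E = 9.7 − 6.09×1.2 − 6.15×0.12 = 1.65 V > V_CE(sat), so the active-region assumption holds.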